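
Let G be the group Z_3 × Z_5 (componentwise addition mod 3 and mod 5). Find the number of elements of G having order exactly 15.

8

An element (a,b) has order lcm(ord(a), ord(b)); count pairs with lcm equal to 15.
Enumerating gives 8 such elements.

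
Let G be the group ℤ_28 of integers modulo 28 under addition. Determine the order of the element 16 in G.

In ℤ_28, the order of an element a is n/gcd(a, n).
gcd(16, 28) = 4, so |⟨16⟩| = 28/4 = 7.

7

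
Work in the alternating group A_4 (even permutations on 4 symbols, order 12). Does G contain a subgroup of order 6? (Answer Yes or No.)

6 | 12, so Lagrange does not rule it out; but checking all subgroups of G, none has order 6.
(A_4 is the standard example that the converse of Lagrange fails.)

No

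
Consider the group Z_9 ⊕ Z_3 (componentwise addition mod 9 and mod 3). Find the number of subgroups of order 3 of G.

4

|G| = 27 and 3 | 27, so subgroups of order 3 are possible by Lagrange.
The subgroups of order 3 are: {(0,0), (0,1), (0,2)}; {(0,0), (3,0), (6,0)}; {(0,0), (3,1), (6,2)}; {(0,0), (3,2), (6,1)}.
So G has 4 subgroups of order 3.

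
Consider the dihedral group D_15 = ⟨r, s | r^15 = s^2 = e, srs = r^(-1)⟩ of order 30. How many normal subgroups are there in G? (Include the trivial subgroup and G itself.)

5

G has 28 subgroups. Checking conjugation-invariance by order — order 1: 1/1 normal; order 2: 0/15 normal; order 3: 1/1 normal; order 5: 1/1 normal; order 6: 0/5 normal; order 10: 0/3 normal; order 15: 1/1 normal; order 30: 1/1 normal.
Total normal subgroups: 5.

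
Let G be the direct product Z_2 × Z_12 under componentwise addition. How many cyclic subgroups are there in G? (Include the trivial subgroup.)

Each element a generates a cyclic subgroup ⟨a⟩; distinct elements may generate the same one (a cyclic group of order d has φ(d) generators).
Cyclic subgroups by order — order 1: 1; order 2: 3; order 3: 1; order 4: 2; order 6: 3; order 12: 2.
Total: 12.

12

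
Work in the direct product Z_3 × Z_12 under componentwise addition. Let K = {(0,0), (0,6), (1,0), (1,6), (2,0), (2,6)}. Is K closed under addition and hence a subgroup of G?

|K| = 6 divides |G| = 36, consistent with Lagrange.
K contains the identity, every element's inverse is in K, and K is closed under +: it is a subgroup.
In fact K = ⟨(2,6)⟩.

Yes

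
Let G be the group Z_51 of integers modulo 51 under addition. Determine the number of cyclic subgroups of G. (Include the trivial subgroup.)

4

A cyclic subgroup of order d is generated by each of its φ(d) elements of order d, so the cyclic subgroups of order d number (#elements of order d)/φ(d).
Cyclic subgroups by order — order 1: 1; order 3: 1; order 17: 1; order 51: 1.
Total: 4.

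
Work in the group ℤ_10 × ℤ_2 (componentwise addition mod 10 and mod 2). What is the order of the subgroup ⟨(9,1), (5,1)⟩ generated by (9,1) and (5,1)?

10

|⟨(9,1)⟩| = 10 and |⟨(5,1)⟩| = 2, so |H| is a multiple of lcm(10, 2) = 10 and divides |G| = 20.
Closing under the operation: H = {(0,0), (1,1), (2,0), (3,1), (4,0), (5,1), (6,0), (7,1), (8,0), (9,1)}, so |H| = 10.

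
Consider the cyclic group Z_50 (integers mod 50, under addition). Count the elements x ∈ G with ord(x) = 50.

20

In a cyclic group of order 50, the number of elements of order d (for d | 50) is φ(d).
φ(50) = 20.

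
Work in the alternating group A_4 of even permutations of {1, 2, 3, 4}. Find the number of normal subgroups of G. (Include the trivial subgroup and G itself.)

G has 10 subgroups. Checking conjugation-invariance by order — order 1: 1/1 normal; order 2: 0/3 normal; order 3: 0/4 normal; order 4: 1/1 normal; order 12: 1/1 normal.
Total normal subgroups: 3.

3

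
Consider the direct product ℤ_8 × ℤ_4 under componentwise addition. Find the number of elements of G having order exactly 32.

0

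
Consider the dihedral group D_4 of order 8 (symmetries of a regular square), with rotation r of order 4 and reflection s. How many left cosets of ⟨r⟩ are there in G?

|⟨r⟩| = 4 and |G| = 8.
By Lagrange, [G : H] = |G|/|H| = 8/4 = 2.

2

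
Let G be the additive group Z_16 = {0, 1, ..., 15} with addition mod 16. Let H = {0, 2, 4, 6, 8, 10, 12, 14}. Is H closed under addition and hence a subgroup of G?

|H| = 8 divides |G| = 16, consistent with Lagrange.
H contains the identity, every element's inverse is in H, and H is closed under +: it is a subgroup.
In fact H = ⟨2⟩.

Yes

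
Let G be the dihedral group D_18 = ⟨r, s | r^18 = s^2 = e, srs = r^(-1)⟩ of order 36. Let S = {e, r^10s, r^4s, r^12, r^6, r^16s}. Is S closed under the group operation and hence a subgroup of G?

Yes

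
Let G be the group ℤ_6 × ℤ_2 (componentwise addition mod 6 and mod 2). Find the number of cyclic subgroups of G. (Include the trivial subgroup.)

Each element a generates a cyclic subgroup ⟨a⟩; distinct elements may generate the same one (a cyclic group of order d has φ(d) generators).
Cyclic subgroups by order — order 1: 1; order 2: 3; order 3: 1; order 6: 3.
Total: 8.

8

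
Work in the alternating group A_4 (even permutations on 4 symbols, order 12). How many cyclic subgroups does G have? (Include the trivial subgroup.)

Group the elements of G by the cyclic subgroup they generate; each cyclic subgroup of order d accounts for φ(d) elements.
Cyclic subgroups by order — order 1: 1; order 2: 3; order 3: 4.
Total: 8.

8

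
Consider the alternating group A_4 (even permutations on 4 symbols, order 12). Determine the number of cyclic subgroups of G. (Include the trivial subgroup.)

Each element a generates a cyclic subgroup ⟨a⟩; distinct elements may generate the same one (a cyclic group of order d has φ(d) generators).
Cyclic subgroups by order — order 1: 1; order 2: 3; order 3: 4.
Total: 8.

8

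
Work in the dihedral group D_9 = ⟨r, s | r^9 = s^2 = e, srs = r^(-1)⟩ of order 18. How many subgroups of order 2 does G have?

9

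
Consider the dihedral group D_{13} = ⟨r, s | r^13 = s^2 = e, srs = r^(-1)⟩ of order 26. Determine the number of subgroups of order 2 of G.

13

|G| = 26 and 2 | 26, so subgroups of order 2 are possible by Lagrange.
The subgroups of order 2 are: {e, r^10s}; {e, r^11s}; {e, r^12s}; {e, r^2s}; … (13 in all).
So G has 13 subgroups of order 2.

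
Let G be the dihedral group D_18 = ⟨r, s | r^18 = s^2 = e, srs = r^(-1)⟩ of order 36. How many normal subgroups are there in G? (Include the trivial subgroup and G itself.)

9

G has 45 subgroups. Checking conjugation-invariance by order — order 1: 1/1 normal; order 2: 1/19 normal; order 3: 1/1 normal; order 4: 0/9 normal; order 6: 1/7 normal; order 9: 1/1 normal; order 12: 0/3 normal; order 18: 3/3 normal; order 36: 1/1 normal.
Total normal subgroups: 9.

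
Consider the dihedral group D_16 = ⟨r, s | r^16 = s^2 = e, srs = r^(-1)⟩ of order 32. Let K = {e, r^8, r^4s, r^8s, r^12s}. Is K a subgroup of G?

|K| = 5 does not divide |G| = 32, so by Lagrange K is not a subgroup.

No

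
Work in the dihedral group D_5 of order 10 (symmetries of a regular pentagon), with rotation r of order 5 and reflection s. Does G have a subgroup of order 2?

2 | 10. A subgroup of order 2 is {e, r^2s}.

Yes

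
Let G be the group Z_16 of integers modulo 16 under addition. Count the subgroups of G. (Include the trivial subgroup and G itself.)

A cyclic group of order 16 has exactly one subgroup for each divisor of 16.
Divisors of 16: 1, 2, 4, 8, 16.
So Z_16 has 5 subgroups.

5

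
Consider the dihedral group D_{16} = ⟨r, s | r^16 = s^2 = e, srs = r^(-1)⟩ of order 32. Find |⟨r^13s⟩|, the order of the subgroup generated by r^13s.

2

Computing powers of r^13s: the smallest k with (r^13s)^k = e is k = 2.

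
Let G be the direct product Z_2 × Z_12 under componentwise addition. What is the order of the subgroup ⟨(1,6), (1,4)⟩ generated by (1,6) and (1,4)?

|⟨(1,6)⟩| = 2 and |⟨(1,4)⟩| = 6, so |H| is a multiple of lcm(2, 6) = 6 and divides |G| = 24.
Closing under the operation: H = {(0,0), (0,2), (0,4), (0,6), (0,8), (0,10), (1,0), (1,2), (1,4), (1,6), (1,8), (1,10)}, so |H| = 12.

12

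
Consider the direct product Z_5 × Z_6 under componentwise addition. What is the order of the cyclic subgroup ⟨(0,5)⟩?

6

The order of (0,5) in Z_5 × Z_6 is lcm(ord(0) in Z_5, ord(5) in Z_6).
ord(0) = 1 and ord(5) = 6, so |⟨(0,5)⟩| = lcm(1, 6) = 6.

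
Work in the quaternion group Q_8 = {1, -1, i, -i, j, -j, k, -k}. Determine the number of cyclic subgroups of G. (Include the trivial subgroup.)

Each element a generates a cyclic subgroup ⟨a⟩; distinct elements may generate the same one (a cyclic group of order d has φ(d) generators).
Cyclic subgroups by order — order 1: 1; order 2: 1; order 4: 3.
Total: 5.

5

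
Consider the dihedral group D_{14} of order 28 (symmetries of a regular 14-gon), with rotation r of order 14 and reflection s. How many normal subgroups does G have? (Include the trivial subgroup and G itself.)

G has 28 subgroups. Checking conjugation-invariance by order — order 1: 1/1 normal; order 2: 1/15 normal; order 4: 0/7 normal; order 7: 1/1 normal; order 14: 3/3 normal; order 28: 1/1 normal.
Total normal subgroups: 7.

7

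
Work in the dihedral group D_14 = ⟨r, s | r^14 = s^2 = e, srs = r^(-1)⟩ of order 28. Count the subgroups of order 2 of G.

15

|G| = 28 and 2 | 28, so subgroups of order 2 are possible by Lagrange.
The subgroups of order 2 are: {e, r^10s}; {e, r^11s}; {e, r^12s}; {e, r^13s}; … (15 in all).
So G has 15 subgroups of order 2.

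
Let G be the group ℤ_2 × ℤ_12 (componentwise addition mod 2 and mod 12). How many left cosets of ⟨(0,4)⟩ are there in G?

8

|⟨(0,4)⟩| = 3 and |G| = 24.
By Lagrange, [G : H] = |G|/|H| = 24/3 = 8.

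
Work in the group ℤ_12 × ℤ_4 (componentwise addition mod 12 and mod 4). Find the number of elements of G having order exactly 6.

6

An element (a,b) has order lcm(ord(a), ord(b)); count pairs with lcm equal to 6.
Enumerating gives 6 such elements.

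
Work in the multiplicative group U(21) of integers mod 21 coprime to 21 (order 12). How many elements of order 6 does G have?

The elements of order 6 are: 2, 5, 10, 11, 17, 19.
That's 6.

6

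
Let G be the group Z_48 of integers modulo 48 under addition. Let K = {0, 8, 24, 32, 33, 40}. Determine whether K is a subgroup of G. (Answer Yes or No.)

No

33 ∈ K but its inverse 15 ∉ K, so K is not a subgroup.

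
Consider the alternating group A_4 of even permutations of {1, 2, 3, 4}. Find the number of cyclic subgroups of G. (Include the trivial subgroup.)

8

Each element a generates a cyclic subgroup ⟨a⟩; distinct elements may generate the same one (a cyclic group of order d has φ(d) generators).
Cyclic subgroups by order — order 1: 1; order 2: 3; order 3: 4.
Total: 8.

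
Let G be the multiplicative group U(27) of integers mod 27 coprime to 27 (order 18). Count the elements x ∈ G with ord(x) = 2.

The elements of order 2 are: 26.
That's 1.

1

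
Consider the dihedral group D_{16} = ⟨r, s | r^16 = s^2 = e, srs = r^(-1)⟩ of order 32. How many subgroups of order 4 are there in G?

9

|G| = 32 and 4 | 32, so subgroups of order 4 are possible by Lagrange.
The subgroups of order 4 are: {e, r^8, r^2s, r^10s}; {e, r^8, r^3s, r^11s}; {e, r^4, r^8, r^12}; {e, r^8, r^4s, r^12s}; … (9 in all).
So G has 9 subgroups of order 4.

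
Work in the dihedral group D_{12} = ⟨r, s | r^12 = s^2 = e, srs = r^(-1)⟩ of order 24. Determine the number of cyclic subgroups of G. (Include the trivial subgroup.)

18

Group the elements of G by the cyclic subgroup they generate; each cyclic subgroup of order d accounts for φ(d) elements.
Cyclic subgroups by order — order 1: 1; order 2: 13; order 3: 1; order 4: 1; order 6: 1; order 12: 1.
Total: 18.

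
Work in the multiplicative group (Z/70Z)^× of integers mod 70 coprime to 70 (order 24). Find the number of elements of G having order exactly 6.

The elements of order 6 are: 9, 19, 31, 39, 59, 61.
That's 6.

6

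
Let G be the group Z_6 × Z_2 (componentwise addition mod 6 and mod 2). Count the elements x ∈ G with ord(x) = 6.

6

An element (a,b) has order lcm(ord(a), ord(b)); count pairs with lcm equal to 6.
Enumerating gives 6 such elements.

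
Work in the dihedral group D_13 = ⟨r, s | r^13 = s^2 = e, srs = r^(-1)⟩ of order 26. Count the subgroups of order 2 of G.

13

|G| = 26 and 2 | 26, so subgroups of order 2 are possible by Lagrange.
The subgroups of order 2 are: {e, r^10s}; {e, r^11s}; {e, r^12s}; {e, r^2s}; … (13 in all).
So G has 13 subgroups of order 2.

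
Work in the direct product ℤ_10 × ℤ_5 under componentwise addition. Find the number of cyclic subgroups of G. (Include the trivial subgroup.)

A cyclic subgroup of order d is generated by each of its φ(d) elements of order d, so the cyclic subgroups of order d number (#elements of order d)/φ(d).
Cyclic subgroups by order — order 1: 1; order 2: 1; order 5: 6; order 10: 6.
Total: 14.

14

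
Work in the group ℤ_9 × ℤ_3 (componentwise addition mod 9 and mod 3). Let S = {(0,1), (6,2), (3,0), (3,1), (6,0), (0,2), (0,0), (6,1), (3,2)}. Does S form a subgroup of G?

|S| = 9 divides |G| = 27, consistent with Lagrange.
S contains the identity, every element's inverse is in S, and S is closed under +: it is a subgroup.

Yes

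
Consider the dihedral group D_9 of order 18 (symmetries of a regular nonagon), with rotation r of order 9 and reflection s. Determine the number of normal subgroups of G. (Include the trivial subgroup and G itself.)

G has 16 subgroups. Checking conjugation-invariance by order — order 1: 1/1 normal; order 2: 0/9 normal; order 3: 1/1 normal; order 6: 0/3 normal; order 9: 1/1 normal; order 18: 1/1 normal.
Total normal subgroups: 4.

4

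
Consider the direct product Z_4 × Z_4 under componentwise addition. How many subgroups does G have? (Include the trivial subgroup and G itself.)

|G| = 16, so by Lagrange every subgroup order divides 16. Divisors: 1, 2, 4, 8, 16.
Subgroups by order — order 1: 1; order 2: 3; order 4: 7; order 8: 3; order 16: 1.
Total: 1 + 3 + 7 + 3 + 1 = 15.

15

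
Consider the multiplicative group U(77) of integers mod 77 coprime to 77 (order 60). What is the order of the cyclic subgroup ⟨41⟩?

Compute successive powers of 41 mod 77: 41, 64, 6, 15, 76, 36, 13, 71, …; 41^10 ≡ 1 (mod 77).
So |⟨41⟩| = 10.

10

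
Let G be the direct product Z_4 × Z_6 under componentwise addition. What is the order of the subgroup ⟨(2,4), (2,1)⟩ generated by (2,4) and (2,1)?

12

|⟨(2,4)⟩| = 6 and |⟨(2,1)⟩| = 6, so |H| is a multiple of lcm(6, 6) = 6 and divides |G| = 24.
Closing under the operation: H = {(0,0), (0,1), (0,2), (0,3), (0,4), (0,5), (2,0), (2,1), (2,2), (2,3), (2,4), (2,5)}, so |H| = 12.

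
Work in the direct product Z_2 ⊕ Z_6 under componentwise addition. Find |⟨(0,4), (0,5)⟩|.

|⟨(0,4)⟩| = 3 and |⟨(0,5)⟩| = 6, so |H| is a multiple of lcm(3, 6) = 6 and divides |G| = 12.
Closing under the operation: H = {(0,0), (0,1), (0,2), (0,3), (0,4), (0,5)}, so |H| = 6.

6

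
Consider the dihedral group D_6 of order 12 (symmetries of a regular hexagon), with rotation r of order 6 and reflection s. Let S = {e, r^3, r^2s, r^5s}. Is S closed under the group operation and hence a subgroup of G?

Yes

|S| = 4 divides |G| = 12, consistent with Lagrange.
S contains the identity, every element's inverse is in S, and S is closed under ·: it is a subgroup.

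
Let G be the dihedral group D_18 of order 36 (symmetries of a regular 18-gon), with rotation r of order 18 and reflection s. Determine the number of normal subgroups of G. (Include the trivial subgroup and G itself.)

9

G has 45 subgroups. Checking conjugation-invariance by order — order 1: 1/1 normal; order 2: 1/19 normal; order 3: 1/1 normal; order 4: 0/9 normal; order 6: 1/7 normal; order 9: 1/1 normal; order 12: 0/3 normal; order 18: 3/3 normal; order 36: 1/1 normal.
Total normal subgroups: 9.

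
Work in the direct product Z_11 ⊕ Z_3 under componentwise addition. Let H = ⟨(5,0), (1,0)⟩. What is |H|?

11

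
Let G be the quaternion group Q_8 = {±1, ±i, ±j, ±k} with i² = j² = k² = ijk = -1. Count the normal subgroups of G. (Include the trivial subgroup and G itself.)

6

G has 6 subgroups. Checking conjugation-invariance by order — order 1: 1/1 normal; order 2: 1/1 normal; order 4: 3/3 normal; order 8: 1/1 normal.
Total normal subgroups: 6.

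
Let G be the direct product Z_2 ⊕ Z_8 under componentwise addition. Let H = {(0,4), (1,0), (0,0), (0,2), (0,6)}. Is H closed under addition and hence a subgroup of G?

|H| = 5 does not divide |G| = 16, so by Lagrange H is not a subgroup.

No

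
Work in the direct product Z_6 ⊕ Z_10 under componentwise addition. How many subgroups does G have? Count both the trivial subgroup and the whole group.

20

|G| = 60, so by Lagrange every subgroup order divides 60. Divisors: 1, 2, 3, 4, 5, 6, 10, 12, 15, 20, 30, 60.
Subgroups by order — order 1: 1; order 2: 3; order 3: 1; order 4: 1; order 5: 1; order 6: 3; order 10: 3; order 12: 1; order 15: 1; order 20: 1; order 30: 3; order 60: 1.
Total: 1 + 3 + 1 + 1 + 1 + 3 + 3 + 1 + 1 + 1 + 3 + 1 = 20.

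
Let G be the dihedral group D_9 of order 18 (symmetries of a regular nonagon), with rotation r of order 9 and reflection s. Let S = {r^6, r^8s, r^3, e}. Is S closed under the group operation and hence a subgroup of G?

No

|S| = 4 does not divide |G| = 18, so by Lagrange S is not a subgroup.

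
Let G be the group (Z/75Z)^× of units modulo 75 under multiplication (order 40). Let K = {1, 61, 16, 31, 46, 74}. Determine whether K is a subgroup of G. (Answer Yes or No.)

No

|K| = 6 does not divide |G| = 40, so by Lagrange K is not a subgroup.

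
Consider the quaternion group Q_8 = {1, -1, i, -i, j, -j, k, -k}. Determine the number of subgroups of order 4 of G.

|G| = 8 and 4 | 8, so subgroups of order 4 are possible by Lagrange.
The subgroups of order 4 are: {1, -1, i, -i}; {1, -1, j, -j}; {1, -1, k, -k}.
So G has 3 subgroups of order 4.

3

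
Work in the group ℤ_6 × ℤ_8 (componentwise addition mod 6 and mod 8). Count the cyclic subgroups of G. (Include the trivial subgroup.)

Each element a generates a cyclic subgroup ⟨a⟩; distinct elements may generate the same one (a cyclic group of order d has φ(d) generators).
Cyclic subgroups by order — order 1: 1; order 2: 3; order 3: 1; order 4: 2; order 6: 3; order 8: 2; order 12: 2; order 24: 2.
Total: 16.

16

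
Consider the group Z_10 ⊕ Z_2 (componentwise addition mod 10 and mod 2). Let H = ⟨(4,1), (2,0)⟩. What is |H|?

|⟨(4,1)⟩| = 10 and |⟨(2,0)⟩| = 5, so |H| is a multiple of lcm(10, 5) = 10 and divides |G| = 20.
Closing under the operation: H = {(0,0), (0,1), (2,0), (2,1), (4,0), (4,1), (6,0), (6,1), (8,0), (8,1)}, so |H| = 10.

10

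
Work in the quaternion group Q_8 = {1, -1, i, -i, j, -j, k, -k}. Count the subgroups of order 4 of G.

|G| = 8 and 4 | 8, so subgroups of order 4 are possible by Lagrange.
The subgroups of order 4 are: {1, -1, i, -i}; {1, -1, j, -j}; {1, -1, k, -k}.
So G has 3 subgroups of order 4.

3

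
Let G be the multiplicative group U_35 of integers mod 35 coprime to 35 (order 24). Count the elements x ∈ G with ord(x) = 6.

The elements of order 6 are: 4, 9, 19, 24, 26, 31.
That's 6.

6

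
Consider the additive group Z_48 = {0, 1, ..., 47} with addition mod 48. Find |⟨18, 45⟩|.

16

|⟨18⟩| = 8 and |⟨45⟩| = 16, so |H| is a multiple of lcm(8, 16) = 16 and divides |G| = 48.
Closing under the operation: H = {0, 3, 6, 9, 12, 15, 18, 21, 24, 27, 30, 33, 36, 39, 42, 45}, so |H| = 16.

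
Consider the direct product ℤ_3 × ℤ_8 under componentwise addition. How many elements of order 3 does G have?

An element (a,b) has order lcm(ord(a), ord(b)); count pairs with lcm equal to 3.
Enumerating gives 2 such elements.

2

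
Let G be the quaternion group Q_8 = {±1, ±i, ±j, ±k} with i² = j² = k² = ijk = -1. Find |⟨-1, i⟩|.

4

|⟨-1⟩| = 2 and |⟨i⟩| = 4, so |H| is a multiple of lcm(2, 4) = 4 and divides |G| = 8.
Closing under the operation: H = {1, -1, i, -i}, so |H| = 4.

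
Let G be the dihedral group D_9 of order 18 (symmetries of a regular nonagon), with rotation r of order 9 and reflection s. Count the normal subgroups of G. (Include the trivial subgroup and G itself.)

G has 16 subgroups. Checking conjugation-invariance by order — order 1: 1/1 normal; order 2: 0/9 normal; order 3: 1/1 normal; order 6: 0/3 normal; order 9: 1/1 normal; order 18: 1/1 normal.
Total normal subgroups: 4.

4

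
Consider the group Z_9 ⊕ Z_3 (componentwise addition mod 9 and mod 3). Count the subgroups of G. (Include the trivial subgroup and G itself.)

|G| = 27, so by Lagrange every subgroup order divides 27. Divisors: 1, 3, 9, 27.
Subgroups by order — order 1: 1; order 3: 4; order 9: 4; order 27: 1.
Total: 1 + 4 + 4 + 1 = 10.

10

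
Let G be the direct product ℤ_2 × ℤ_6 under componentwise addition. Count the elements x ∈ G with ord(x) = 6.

An element (a,b) has order lcm(ord(a), ord(b)); count pairs with lcm equal to 6.
Enumerating gives 6 such elements.

6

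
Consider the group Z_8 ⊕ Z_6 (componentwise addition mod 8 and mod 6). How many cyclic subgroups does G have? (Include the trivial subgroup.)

16

Group the elements of G by the cyclic subgroup they generate; each cyclic subgroup of order d accounts for φ(d) elements.
Cyclic subgroups by order — order 1: 1; order 2: 3; order 3: 1; order 4: 2; order 6: 3; order 8: 2; order 12: 2; order 24: 2.
Total: 16.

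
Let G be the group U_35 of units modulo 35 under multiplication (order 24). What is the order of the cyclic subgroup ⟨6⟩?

2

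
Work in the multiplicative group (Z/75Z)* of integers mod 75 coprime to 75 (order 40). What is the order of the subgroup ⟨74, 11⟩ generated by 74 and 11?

20

|⟨74⟩| = 2 and |⟨11⟩| = 10, so |H| is a multiple of lcm(2, 10) = 10 and divides |G| = 40.
Closing under the operation: H = {1, 4, 11, 14, 16, 19, 26, 29, 31, 34, 41, 44, 46, 49, 56, 59, 61, 64, 71, 74}, so |H| = 20.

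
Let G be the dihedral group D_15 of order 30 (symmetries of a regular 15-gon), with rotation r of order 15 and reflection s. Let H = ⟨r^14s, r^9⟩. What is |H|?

|⟨r^14s⟩| = 2 and |⟨r^9⟩| = 5, so |H| is a multiple of lcm(2, 5) = 10 and divides |G| = 30.
Closing under the operation: H = {e, r^3, r^6, r^9, r^12, r^2s, r^5s, r^8s, r^11s, r^14s}, so |H| = 10.

10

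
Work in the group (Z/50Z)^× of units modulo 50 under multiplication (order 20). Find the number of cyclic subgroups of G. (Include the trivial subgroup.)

A cyclic subgroup of order d is generated by each of its φ(d) elements of order d, so the cyclic subgroups of order d number (#elements of order d)/φ(d).
Cyclic subgroups by order — order 1: 1; order 2: 1; order 4: 1; order 5: 1; order 10: 1; order 20: 1.
Total: 6.

6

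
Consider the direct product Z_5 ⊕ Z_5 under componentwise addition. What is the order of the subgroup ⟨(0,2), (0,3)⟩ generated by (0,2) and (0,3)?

5

|⟨(0,2)⟩| = 5 and |⟨(0,3)⟩| = 5, so |H| is a multiple of lcm(5, 5) = 5 and divides |G| = 25.
Closing under the operation: H = {(0,0), (0,1), (0,2), (0,3), (0,4)}, so |H| = 5.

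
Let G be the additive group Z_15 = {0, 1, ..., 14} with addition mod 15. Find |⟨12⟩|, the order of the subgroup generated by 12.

In Z_15, the order of an element a is n/gcd(a, n).
gcd(12, 15) = 3, so |⟨12⟩| = 15/3 = 5.

5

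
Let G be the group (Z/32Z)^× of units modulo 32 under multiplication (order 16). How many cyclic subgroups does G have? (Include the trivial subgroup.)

Each element a generates a cyclic subgroup ⟨a⟩; distinct elements may generate the same one (a cyclic group of order d has φ(d) generators).
Cyclic subgroups by order — order 1: 1; order 2: 3; order 4: 2; order 8: 2.
Total: 8.

8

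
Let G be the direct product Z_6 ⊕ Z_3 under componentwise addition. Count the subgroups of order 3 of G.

4

|G| = 18 and 3 | 18, so subgroups of order 3 are possible by Lagrange.
The subgroups of order 3 are: {(0,0), (0,1), (0,2)}; {(0,0), (2,0), (4,0)}; {(0,0), (2,1), (4,2)}; {(0,0), (2,2), (4,1)}.
So G has 4 subgroups of order 3.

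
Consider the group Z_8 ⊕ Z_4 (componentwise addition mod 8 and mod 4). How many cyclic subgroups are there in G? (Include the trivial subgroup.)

Group the elements of G by the cyclic subgroup they generate; each cyclic subgroup of order d accounts for φ(d) elements.
Cyclic subgroups by order — order 1: 1; order 2: 3; order 4: 6; order 8: 4.
Total: 14.

14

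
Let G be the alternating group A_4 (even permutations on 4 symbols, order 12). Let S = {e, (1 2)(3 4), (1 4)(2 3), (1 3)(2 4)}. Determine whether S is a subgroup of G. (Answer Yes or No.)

|S| = 4 divides |G| = 12, consistent with Lagrange.
S contains the identity, every element's inverse is in S, and S is closed under ∘: it is a subgroup.

Yes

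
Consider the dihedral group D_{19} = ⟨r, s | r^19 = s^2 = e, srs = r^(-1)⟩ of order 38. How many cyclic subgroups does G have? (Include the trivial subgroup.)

21

A cyclic subgroup of order d is generated by each of its φ(d) elements of order d, so the cyclic subgroups of order d number (#elements of order d)/φ(d).
Cyclic subgroups by order — order 1: 1; order 2: 19; order 19: 1.
Total: 21.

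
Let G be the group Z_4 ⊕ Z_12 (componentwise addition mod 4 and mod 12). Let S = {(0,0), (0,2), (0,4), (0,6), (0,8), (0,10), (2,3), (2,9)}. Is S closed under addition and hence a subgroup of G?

No

Closure fails: (0,4) + (2,3) = (2,7) ∉ S. So S is not a subgroup.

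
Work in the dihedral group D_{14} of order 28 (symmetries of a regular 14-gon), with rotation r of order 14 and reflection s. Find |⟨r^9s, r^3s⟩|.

|⟨r^9s⟩| = 2 and |⟨r^3s⟩| = 2, so |H| is a multiple of lcm(2, 2) = 2 and divides |G| = 28.
Closing under the operation: H = {e, r^2, r^4, r^6, r^8, r^10, r^12, rs, r^3s, r^5s, r^7s, r^9s, r^11s, r^13s}, so |H| = 14.

14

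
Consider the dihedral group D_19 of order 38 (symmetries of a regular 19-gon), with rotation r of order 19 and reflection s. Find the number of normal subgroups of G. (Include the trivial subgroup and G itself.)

G has 22 subgroups. Checking conjugation-invariance by order — order 1: 1/1 normal; order 2: 0/19 normal; order 19: 1/1 normal; order 38: 1/1 normal.
Total normal subgroups: 3.

3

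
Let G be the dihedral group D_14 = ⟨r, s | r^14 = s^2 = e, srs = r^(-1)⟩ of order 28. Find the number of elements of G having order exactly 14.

6

The elements of order 14 are: r, r^3, r^5, r^9, r^11, r^13.
That's 6.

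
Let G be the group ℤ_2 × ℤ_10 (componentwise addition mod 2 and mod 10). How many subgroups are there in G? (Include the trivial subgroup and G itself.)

|G| = 20, so by Lagrange every subgroup order divides 20. Divisors: 1, 2, 4, 5, 10, 20.
Subgroups by order — order 1: 1; order 2: 3; order 4: 1; order 5: 1; order 10: 3; order 20: 1.
Total: 1 + 3 + 1 + 1 + 3 + 1 = 10.

10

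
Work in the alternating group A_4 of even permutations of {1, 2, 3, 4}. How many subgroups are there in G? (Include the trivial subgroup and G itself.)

|G| = 12, so by Lagrange every subgroup order divides 12. Divisors: 1, 2, 3, 4, 6, 12.
Subgroups by order — order 1: 1; order 2: 3; order 3: 4; order 4: 1; order 6: 0; order 12: 1.
Total: 1 + 3 + 4 + 1 + 0 + 1 = 10.

10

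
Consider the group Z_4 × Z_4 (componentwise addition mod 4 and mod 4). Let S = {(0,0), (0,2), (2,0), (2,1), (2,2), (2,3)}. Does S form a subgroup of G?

No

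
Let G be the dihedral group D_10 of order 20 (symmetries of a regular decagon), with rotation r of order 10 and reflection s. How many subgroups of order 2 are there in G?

11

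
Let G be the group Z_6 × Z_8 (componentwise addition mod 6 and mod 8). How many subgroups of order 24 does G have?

3

|G| = 48 and 24 | 48, so subgroups of order 24 are possible by Lagrange.
The subgroups of order 24 are: {(0,0), (0,1), (0,2), (0,3), (0,4), (0,5), (0,6), (0,7), (2,0), (2,1), (2,2), (2,3), (2,4), (2,5), (2,6), (2,7), (4,0), (4,1), (4,2), (4,3), (4,4), (4,5), (4,6), (4,7)}; {(0,0), (0,2), (0,4), (0,6), (1,0), (1,2), (1,4), (1,6), (2,0), (2,2), (2,4), (2,6), (3,0), (3,2), (3,4), (3,6), (4,0), (4,2), (4,4), (4,6), (5,0), (5,2), (5,4), (5,6)}; {(0,0), (0,2), (0,4), (0,6), (1,1), (1,3), (1,5), (1,7), (2,0), (2,2), (2,4), (2,6), (3,1), (3,3), (3,5), (3,7), (4,0), (4,2), (4,4), (4,6), (5,1), (5,3), (5,5), (5,7)}.
So G has 3 subgroups of order 24.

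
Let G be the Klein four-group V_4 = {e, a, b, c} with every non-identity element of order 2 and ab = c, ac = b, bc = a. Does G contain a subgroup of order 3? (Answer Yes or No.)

3 does not divide |G| = 4, so by Lagrange no subgroup of order 3 exists.

No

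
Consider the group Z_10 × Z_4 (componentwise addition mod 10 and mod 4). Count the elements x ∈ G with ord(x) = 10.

An element (a,b) has order lcm(ord(a), ord(b)); count pairs with lcm equal to 10.
Enumerating gives 12 such elements.

12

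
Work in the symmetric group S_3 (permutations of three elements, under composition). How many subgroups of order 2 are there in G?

3

|G| = 6 and 2 | 6, so subgroups of order 2 are possible by Lagrange.
The subgroups of order 2 are: {e, (1 2)}; {e, (1 3)}; {e, (2 3)}.
So G has 3 subgroups of order 2.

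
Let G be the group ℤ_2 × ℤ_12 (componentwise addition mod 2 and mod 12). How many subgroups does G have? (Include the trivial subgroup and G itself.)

16

|G| = 24, so by Lagrange every subgroup order divides 24. Divisors: 1, 2, 3, 4, 6, 8, 12, 24.
Subgroups by order — order 1: 1; order 2: 3; order 3: 1; order 4: 3; order 6: 3; order 8: 1; order 12: 3; order 24: 1.
Total: 1 + 3 + 1 + 3 + 3 + 1 + 3 + 1 = 16.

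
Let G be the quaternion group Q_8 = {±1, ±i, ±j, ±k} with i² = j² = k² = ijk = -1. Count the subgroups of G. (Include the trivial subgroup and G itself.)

6

|G| = 8, so by Lagrange every subgroup order divides 8. Divisors: 1, 2, 4, 8.
Subgroups by order — order 1: 1; order 2: 1; order 4: 3; order 8: 1.
Total: 1 + 1 + 3 + 1 = 6.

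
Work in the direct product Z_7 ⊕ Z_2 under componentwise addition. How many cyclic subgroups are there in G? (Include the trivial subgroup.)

Group the elements of G by the cyclic subgroup they generate; each cyclic subgroup of order d accounts for φ(d) elements.
Cyclic subgroups by order — order 1: 1; order 2: 1; order 7: 1; order 14: 1.
Total: 4.

4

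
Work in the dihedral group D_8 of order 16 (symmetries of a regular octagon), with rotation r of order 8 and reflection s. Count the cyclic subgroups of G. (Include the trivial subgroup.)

12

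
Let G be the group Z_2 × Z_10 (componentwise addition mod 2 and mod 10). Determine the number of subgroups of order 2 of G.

3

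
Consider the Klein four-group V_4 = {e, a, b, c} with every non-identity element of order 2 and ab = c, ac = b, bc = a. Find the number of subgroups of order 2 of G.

3

|G| = 4 and 2 | 4, so subgroups of order 2 are possible by Lagrange.
The subgroups of order 2 are: {e, a}; {e, b}; {e, c}.
So G has 3 subgroups of order 2.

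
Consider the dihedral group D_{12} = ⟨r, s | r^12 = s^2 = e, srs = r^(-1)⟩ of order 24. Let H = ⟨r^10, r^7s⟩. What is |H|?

12

|⟨r^10⟩| = 6 and |⟨r^7s⟩| = 2, so |H| is a multiple of lcm(6, 2) = 6 and divides |G| = 24.
Closing under the operation: H = {e, r^2, r^4, r^6, r^8, r^10, rs, r^3s, r^5s, r^7s, r^9s, r^11s}, so |H| = 12.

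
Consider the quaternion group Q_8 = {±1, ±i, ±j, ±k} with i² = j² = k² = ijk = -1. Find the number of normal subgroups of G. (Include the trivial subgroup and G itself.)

6

G has 6 subgroups. Checking conjugation-invariance by order — order 1: 1/1 normal; order 2: 1/1 normal; order 4: 3/3 normal; order 8: 1/1 normal.
Total normal subgroups: 6.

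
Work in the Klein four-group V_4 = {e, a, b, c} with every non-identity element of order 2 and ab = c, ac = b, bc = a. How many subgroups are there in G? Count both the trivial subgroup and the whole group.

5

|G| = 4, so by Lagrange every subgroup order divides 4. Divisors: 1, 2, 4.
Subgroups by order — order 1: 1; order 2: 3; order 4: 1.
Total: 1 + 3 + 1 = 5.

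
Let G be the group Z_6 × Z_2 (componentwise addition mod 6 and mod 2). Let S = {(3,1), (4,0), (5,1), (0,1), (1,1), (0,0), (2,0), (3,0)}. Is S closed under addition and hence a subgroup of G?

No

|S| = 8 does not divide |G| = 12, so by Lagrange S is not a subgroup.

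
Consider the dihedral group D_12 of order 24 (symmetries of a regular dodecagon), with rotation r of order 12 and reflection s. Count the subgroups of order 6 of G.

|G| = 24 and 6 | 24, so subgroups of order 6 are possible by Lagrange.
The subgroups of order 6 are: {e, r^2, r^4, r^6, r^8, r^10}; {e, r^4, r^8, r^2s, r^6s, r^10s}; {e, r^4, r^8, r^3s, r^7s, r^11s}; {e, r^4, r^8, s, r^4s, r^8s}; … (5 in all).
So G has 5 subgroups of order 6.

5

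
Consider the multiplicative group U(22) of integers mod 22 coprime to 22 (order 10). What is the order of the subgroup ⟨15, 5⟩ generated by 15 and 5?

5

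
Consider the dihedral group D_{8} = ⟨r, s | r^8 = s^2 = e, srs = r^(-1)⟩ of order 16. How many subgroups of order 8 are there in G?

|G| = 16 and 8 | 16, so subgroups of order 8 are possible by Lagrange.
The subgroups of order 8 are: {e, r, r^2, r^3, r^4, r^5, r^6, r^7}; {e, r^2, r^4, r^6, s, r^2s, r^4s, r^6s}; {e, r^2, r^4, r^6, rs, r^3s, r^5s, r^7s}.
So G has 3 subgroups of order 8.

3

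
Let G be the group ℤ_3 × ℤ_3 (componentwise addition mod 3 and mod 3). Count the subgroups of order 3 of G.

|G| = 9 and 3 | 9, so subgroups of order 3 are possible by Lagrange.
The subgroups of order 3 are: {(0,0), (0,1), (0,2)}; {(0,0), (1,0), (2,0)}; {(0,0), (1,1), (2,2)}; {(0,0), (1,2), (2,1)}.
So G has 4 subgroups of order 3.

4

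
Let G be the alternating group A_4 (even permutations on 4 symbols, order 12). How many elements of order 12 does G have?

0

No element of G has order 12 (even though 12 | 12).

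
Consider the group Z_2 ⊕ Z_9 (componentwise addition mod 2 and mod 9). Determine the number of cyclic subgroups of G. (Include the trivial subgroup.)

6

Group the elements of G by the cyclic subgroup they generate; each cyclic subgroup of order d accounts for φ(d) elements.
Cyclic subgroups by order — order 1: 1; order 2: 1; order 3: 1; order 6: 1; order 9: 1; order 18: 1.
Total: 6.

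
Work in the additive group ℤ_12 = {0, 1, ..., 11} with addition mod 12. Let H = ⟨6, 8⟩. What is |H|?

|⟨6⟩| = 2 and |⟨8⟩| = 3, so |H| is a multiple of lcm(2, 3) = 6 and divides |G| = 12.
Closing under the operation: H = {0, 2, 4, 6, 8, 10}, so |H| = 6.

6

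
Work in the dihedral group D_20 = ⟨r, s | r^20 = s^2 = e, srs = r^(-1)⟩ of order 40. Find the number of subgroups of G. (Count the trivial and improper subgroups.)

48

|G| = 40, so by Lagrange every subgroup order divides 40. Divisors: 1, 2, 4, 5, 8, 10, 20, 40.
Subgroups by order — order 1: 1; order 2: 21; order 4: 11; order 5: 1; order 8: 5; order 10: 5; order 20: 3; order 40: 1.
Total: 1 + 21 + 11 + 1 + 5 + 5 + 3 + 1 = 48.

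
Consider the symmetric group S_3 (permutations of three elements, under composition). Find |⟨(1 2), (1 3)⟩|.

|⟨(1 2)⟩| = 2 and |⟨(1 3)⟩| = 2, so |H| is a multiple of lcm(2, 2) = 2 and divides |G| = 6.
Closing {(1 2), (1 3)} under the group operation gives all of G, so |H| = 6.

6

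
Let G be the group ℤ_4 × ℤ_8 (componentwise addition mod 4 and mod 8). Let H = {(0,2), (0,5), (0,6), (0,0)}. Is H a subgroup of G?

No

(0,5) ∈ H but its inverse (0,3) ∉ H, so H is not a subgroup.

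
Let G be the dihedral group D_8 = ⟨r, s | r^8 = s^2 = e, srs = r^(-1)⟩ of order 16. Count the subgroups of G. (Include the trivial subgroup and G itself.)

|G| = 16, so by Lagrange every subgroup order divides 16. Divisors: 1, 2, 4, 8, 16.
Subgroups by order — order 1: 1; order 2: 9; order 4: 5; order 8: 3; order 16: 1.
Total: 1 + 9 + 5 + 3 + 1 = 19.

19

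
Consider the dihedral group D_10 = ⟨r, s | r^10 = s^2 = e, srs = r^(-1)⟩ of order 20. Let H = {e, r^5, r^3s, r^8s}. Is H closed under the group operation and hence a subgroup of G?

|H| = 4 divides |G| = 20, consistent with Lagrange.
H contains the identity, every element's inverse is in H, and H is closed under ·: it is a subgroup.

Yes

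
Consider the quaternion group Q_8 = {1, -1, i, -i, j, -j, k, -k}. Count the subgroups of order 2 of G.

1

|G| = 8 and 2 | 8, so subgroups of order 2 are possible by Lagrange.
The subgroups of order 2 are: {1, -1}.
So G has 1 subgroup of order 2.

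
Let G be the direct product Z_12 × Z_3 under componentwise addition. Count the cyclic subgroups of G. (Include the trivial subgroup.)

Group the elements of G by the cyclic subgroup they generate; each cyclic subgroup of order d accounts for φ(d) elements.
Cyclic subgroups by order — order 1: 1; order 2: 1; order 3: 4; order 4: 1; order 6: 4; order 12: 4.
Total: 15.

15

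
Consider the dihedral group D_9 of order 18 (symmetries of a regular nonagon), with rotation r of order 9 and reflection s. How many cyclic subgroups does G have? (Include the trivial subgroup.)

12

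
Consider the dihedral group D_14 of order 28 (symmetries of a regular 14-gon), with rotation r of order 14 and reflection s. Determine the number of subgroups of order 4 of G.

7

|G| = 28 and 4 | 28, so subgroups of order 4 are possible by Lagrange.
The subgroups of order 4 are: {e, r^7, r^3s, r^10s}; {e, r^7, r^4s, r^11s}; {e, r^7, r^5s, r^12s}; {e, r^7, r^6s, r^13s}; … (7 in all).
So G has 7 subgroups of order 4.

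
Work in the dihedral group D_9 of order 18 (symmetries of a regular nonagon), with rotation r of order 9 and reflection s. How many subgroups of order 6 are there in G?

|G| = 18 and 6 | 18, so subgroups of order 6 are possible by Lagrange.
The subgroups of order 6 are: {e, r^3, r^6, r^2s, r^5s, r^8s}; {e, r^3, r^6, s, r^3s, r^6s}; {e, r^3, r^6, rs, r^4s, r^7s}.
So G has 3 subgroups of order 6.

3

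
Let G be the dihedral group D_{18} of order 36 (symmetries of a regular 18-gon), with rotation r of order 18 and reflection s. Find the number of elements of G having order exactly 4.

0

No element of G has order 4 (even though 4 | 36).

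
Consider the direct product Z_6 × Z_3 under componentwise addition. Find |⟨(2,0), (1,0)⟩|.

6

|⟨(2,0)⟩| = 3 and |⟨(1,0)⟩| = 6, so |H| is a multiple of lcm(3, 6) = 6 and divides |G| = 18.
Closing under the operation: H = {(0,0), (1,0), (2,0), (3,0), (4,0), (5,0)}, so |H| = 6.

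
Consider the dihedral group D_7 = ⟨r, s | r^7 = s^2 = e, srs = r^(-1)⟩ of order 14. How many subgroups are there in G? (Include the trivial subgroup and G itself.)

10

|G| = 14, so by Lagrange every subgroup order divides 14. Divisors: 1, 2, 7, 14.
Subgroups by order — order 1: 1; order 2: 7; order 7: 1; order 14: 1.
Total: 1 + 7 + 1 + 1 = 10.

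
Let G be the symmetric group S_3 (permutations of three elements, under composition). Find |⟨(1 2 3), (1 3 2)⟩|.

|⟨(1 2 3)⟩| = 3 and |⟨(1 3 2)⟩| = 3, so |H| is a multiple of lcm(3, 3) = 3 and divides |G| = 6.
Closing under the operation: H = {e, (1 2 3), (1 3 2)}, so |H| = 3.

3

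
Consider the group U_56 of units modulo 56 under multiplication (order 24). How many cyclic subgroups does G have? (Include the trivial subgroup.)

Group the elements of G by the cyclic subgroup they generate; each cyclic subgroup of order d accounts for φ(d) elements.
Cyclic subgroups by order — order 1: 1; order 2: 7; order 3: 1; order 6: 7.
Total: 16.

16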